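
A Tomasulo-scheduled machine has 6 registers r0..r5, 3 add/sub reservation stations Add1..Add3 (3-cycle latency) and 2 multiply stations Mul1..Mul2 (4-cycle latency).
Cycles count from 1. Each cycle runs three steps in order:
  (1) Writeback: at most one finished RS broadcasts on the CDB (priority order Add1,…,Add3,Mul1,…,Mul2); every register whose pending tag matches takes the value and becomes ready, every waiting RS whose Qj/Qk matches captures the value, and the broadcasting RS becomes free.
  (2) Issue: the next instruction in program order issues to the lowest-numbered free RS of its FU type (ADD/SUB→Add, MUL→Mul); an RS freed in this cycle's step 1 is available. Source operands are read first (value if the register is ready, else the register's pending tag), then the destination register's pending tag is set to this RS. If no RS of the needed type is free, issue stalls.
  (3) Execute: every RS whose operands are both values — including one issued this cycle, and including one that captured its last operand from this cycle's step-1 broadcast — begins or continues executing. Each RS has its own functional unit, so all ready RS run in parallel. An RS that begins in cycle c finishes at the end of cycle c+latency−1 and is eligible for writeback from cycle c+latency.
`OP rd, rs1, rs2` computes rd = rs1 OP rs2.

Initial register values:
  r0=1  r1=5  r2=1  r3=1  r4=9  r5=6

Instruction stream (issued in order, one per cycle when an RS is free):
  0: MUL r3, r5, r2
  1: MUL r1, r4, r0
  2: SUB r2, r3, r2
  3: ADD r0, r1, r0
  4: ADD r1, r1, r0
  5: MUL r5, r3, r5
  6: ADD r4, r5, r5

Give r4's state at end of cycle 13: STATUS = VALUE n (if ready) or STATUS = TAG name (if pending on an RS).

STATUS = VALUE 72

  c1: issue MUL r3<-Mul1  regs: r0:1,r1:5,r2:1,r3:Mul1,r4:9,r5:6
  c2: issue MUL r1<-Mul2  regs: r0:1,r1:Mul2,r2:1,r3:Mul1,r4:9,r5:6
  c3: issue SUB r2<-Add1  regs: r0:1,r1:Mul2,r2:Add1,r3:Mul1,r4:9,r5:6
  c4: issue ADD r0<-Add2  regs: r0:Add2,r1:Mul2,r2:Add1,r3:Mul1,r4:9,r5:6
  c5: CDB Mul1=6; issue ADD r1<-Add3  regs: r0:Add2,r1:Add3,r2:Add1,r3:6,r4:9,r5:6
  c6: CDB Mul2=9; issue MUL r5<-Mul1  regs: r0:Add2,r1:Add3,r2:Add1,r3:6,r4:9,r5:Mul1
  c7: stall  regs: r0:Add2,r1:Add3,r2:Add1,r3:6,r4:9,r5:Mul1
  c8: CDB Add1=5; issue ADD r4<-Add1  regs: r0:Add2,r1:Add3,r2:5,r3:6,r4:Add1,r5:Mul1
  c9: CDB Add2=10  regs: r0:10,r1:Add3,r2:5,r3:6,r4:Add1,r5:Mul1
  c10: CDB Mul1=36  regs: r0:10,r1:Add3,r2:5,r3:6,r4:Add1,r5:36
  c11: -  regs: r0:10,r1:Add3,r2:5,r3:6,r4:Add1,r5:36
  c12: CDB Add3=19  regs: r0:10,r1:19,r2:5,r3:6,r4:Add1,r5:36
  c13: CDB Add1=72  regs: r0:10,r1:19,r2:5,r3:6,r4:72,r5:36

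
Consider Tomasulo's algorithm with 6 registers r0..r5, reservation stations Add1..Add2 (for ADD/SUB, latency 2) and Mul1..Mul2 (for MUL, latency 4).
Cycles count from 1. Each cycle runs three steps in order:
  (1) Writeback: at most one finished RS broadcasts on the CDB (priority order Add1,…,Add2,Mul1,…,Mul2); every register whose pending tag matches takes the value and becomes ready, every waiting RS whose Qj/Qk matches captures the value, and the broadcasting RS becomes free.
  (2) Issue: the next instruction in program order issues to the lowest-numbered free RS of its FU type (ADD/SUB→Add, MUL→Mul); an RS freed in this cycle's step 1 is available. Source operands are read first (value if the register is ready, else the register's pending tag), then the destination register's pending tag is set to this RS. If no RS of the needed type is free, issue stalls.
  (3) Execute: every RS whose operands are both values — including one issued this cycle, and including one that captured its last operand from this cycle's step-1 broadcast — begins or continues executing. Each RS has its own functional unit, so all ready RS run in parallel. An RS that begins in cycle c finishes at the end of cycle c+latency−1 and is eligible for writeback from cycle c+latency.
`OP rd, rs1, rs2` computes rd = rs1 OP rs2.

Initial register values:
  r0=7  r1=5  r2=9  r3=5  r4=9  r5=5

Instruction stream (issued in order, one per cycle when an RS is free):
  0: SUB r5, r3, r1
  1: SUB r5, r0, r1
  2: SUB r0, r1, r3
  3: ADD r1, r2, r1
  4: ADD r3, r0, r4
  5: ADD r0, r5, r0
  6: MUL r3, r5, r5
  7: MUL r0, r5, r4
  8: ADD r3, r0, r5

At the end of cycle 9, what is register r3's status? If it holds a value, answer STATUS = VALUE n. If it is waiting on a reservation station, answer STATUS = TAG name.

cycle 1: issue SUB r5<-Add1 // r0:7,r1:5,r2:9,r3:5,r4:9,r5:Add1
cycle 2: issue SUB r5<-Add2 // r0:7,r1:5,r2:9,r3:5,r4:9,r5:Add2
cycle 3: CDB Add1=0; issue SUB r0<-Add1 // r0:Add1,r1:5,r2:9,r3:5,r4:9,r5:Add2
cycle 4: CDB Add2=2; issue ADD r1<-Add2 // r0:Add1,r1:Add2,r2:9,r3:5,r4:9,r5:2
cycle 5: CDB Add1=0; issue ADD r3<-Add1 // r0:0,r1:Add2,r2:9,r3:Add1,r4:9,r5:2
cycle 6: CDB Add2=14; issue ADD r0<-Add2 // r0:Add2,r1:14,r2:9,r3:Add1,r4:9,r5:2
cycle 7: CDB Add1=9; issue MUL r3<-Mul1 // r0:Add2,r1:14,r2:9,r3:Mul1,r4:9,r5:2
cycle 8: CDB Add2=2; issue MUL r0<-Mul2 // r0:Mul2,r1:14,r2:9,r3:Mul1,r4:9,r5:2
cycle 9: issue ADD r3<-Add1 // r0:Mul2,r1:14,r2:9,r3:Add1,r4:9,r5:2

STATUS = TAG Add1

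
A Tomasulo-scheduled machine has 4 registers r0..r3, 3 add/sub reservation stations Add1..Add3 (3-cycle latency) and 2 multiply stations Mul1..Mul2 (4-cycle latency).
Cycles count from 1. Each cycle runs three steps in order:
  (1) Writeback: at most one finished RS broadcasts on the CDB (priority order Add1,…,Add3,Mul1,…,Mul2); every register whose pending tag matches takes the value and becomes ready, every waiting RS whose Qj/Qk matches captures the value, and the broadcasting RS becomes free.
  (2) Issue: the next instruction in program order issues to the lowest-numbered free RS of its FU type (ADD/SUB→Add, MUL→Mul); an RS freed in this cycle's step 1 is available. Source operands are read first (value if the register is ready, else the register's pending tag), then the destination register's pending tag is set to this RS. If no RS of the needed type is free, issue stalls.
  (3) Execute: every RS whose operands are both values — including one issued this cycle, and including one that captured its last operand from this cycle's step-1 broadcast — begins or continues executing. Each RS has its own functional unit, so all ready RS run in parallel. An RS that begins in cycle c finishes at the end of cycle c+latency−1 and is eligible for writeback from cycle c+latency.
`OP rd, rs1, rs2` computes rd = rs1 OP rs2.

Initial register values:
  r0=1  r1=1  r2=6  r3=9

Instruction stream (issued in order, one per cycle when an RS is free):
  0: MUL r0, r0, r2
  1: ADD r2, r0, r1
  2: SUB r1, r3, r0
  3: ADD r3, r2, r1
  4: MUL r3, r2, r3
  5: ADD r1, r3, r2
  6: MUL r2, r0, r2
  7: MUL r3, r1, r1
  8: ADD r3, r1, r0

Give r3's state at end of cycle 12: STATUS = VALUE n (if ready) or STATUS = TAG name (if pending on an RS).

  c1: issue MUL r0<-Mul1  regs: r0:Mul1,r1:1,r2:6,r3:9
  c2: issue ADD r2<-Add1  regs: r0:Mul1,r1:1,r2:Add1,r3:9
  c3: issue SUB r1<-Add2  regs: r0:Mul1,r1:Add2,r2:Add1,r3:9
  c4: issue ADD r3<-Add3  regs: r0:Mul1,r1:Add2,r2:Add1,r3:Add3
  c5: CDB Mul1=6; issue MUL r3<-Mul1  regs: r0:6,r1:Add2,r2:Add1,r3:Mul1
  c6: stall  regs: r0:6,r1:Add2,r2:Add1,r3:Mul1
  c7: stall  regs: r0:6,r1:Add2,r2:Add1,r3:Mul1
  c8: CDB Add1=7; issue ADD r1<-Add1  regs: r0:6,r1:Add1,r2:7,r3:Mul1
  c9: CDB Add2=3; issue MUL r2<-Mul2  regs: r0:6,r1:Add1,r2:Mul2,r3:Mul1
  c10: stall  regs: r0:6,r1:Add1,r2:Mul2,r3:Mul1
  c11: stall  regs: r0:6,r1:Add1,r2:Mul2,r3:Mul1
  c12: CDB Add3=10; stall  regs: r0:6,r1:Add1,r2:Mul2,r3:Mul1

STATUS = TAG Mul1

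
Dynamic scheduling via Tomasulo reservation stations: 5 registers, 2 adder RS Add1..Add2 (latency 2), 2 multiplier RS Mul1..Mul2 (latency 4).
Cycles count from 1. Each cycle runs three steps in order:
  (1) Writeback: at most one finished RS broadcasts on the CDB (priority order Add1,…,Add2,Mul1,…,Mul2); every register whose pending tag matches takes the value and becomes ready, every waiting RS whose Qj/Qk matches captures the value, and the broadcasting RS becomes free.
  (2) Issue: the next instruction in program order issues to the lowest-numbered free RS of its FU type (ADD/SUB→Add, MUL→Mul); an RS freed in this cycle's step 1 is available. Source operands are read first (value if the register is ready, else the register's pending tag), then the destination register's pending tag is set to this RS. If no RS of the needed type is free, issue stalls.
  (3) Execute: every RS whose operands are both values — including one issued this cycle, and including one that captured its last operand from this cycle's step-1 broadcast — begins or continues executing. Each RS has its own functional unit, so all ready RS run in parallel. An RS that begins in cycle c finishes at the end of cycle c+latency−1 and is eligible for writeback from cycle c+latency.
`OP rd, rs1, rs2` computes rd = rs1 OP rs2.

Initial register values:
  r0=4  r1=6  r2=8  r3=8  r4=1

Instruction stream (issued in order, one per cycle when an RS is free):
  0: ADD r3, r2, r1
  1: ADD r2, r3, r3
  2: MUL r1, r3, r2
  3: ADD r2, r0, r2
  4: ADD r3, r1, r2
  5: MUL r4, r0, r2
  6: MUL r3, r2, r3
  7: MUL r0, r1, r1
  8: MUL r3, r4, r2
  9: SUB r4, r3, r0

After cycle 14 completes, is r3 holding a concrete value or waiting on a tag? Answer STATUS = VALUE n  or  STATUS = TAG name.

STATUS = TAG Mul1

  c1: issue ADD r3<-Add1  regs: r0:4,r1:6,r2:8,r3:Add1,r4:1
  c2: issue ADD r2<-Add2  regs: r0:4,r1:6,r2:Add2,r3:Add1,r4:1
  c3: CDB Add1=14; issue MUL r1<-Mul1  regs: r0:4,r1:Mul1,r2:Add2,r3:14,r4:1
  c4: issue ADD r2<-Add1  regs: r0:4,r1:Mul1,r2:Add1,r3:14,r4:1
  c5: CDB Add2=28; issue ADD r3<-Add2  regs: r0:4,r1:Mul1,r2:Add1,r3:Add2,r4:1
  c6: issue MUL r4<-Mul2  regs: r0:4,r1:Mul1,r2:Add1,r3:Add2,r4:Mul2
  c7: CDB Add1=32; stall  regs: r0:4,r1:Mul1,r2:32,r3:Add2,r4:Mul2
  c8: stall  regs: r0:4,r1:Mul1,r2:32,r3:Add2,r4:Mul2
  c9: CDB Mul1=392; issue MUL r3<-Mul1  regs: r0:4,r1:392,r2:32,r3:Mul1,r4:Mul2
  c10: stall  regs: r0:4,r1:392,r2:32,r3:Mul1,r4:Mul2
  c11: CDB Add2=424; stall  regs: r0:4,r1:392,r2:32,r3:Mul1,r4:Mul2
  c12: CDB Mul2=128; issue MUL r0<-Mul2  regs: r0:Mul2,r1:392,r2:32,r3:Mul1,r4:128
  c13: stall  regs: r0:Mul2,r1:392,r2:32,r3:Mul1,r4:128
  c14: stall  regs: r0:Mul2,r1:392,r2:32,r3:Mul1,r4:128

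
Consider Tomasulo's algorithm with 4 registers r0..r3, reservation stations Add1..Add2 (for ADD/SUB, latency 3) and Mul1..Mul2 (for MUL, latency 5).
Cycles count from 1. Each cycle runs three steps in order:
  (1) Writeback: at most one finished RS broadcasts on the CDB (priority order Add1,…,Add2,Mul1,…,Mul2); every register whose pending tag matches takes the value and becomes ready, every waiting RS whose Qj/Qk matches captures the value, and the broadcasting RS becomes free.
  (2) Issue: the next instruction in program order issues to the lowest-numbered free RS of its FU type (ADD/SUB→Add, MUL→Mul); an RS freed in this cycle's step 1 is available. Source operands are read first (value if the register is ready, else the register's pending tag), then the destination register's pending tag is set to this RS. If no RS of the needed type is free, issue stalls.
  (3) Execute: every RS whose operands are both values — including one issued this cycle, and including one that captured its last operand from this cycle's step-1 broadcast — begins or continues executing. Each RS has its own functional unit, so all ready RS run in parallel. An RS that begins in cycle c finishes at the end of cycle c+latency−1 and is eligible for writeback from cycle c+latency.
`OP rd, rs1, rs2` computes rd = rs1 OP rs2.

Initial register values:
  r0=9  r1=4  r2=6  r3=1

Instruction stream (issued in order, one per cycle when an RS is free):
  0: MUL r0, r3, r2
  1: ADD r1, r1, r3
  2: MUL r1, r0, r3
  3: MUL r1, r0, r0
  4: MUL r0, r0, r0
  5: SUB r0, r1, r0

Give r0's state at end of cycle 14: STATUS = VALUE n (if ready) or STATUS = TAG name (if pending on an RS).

STATUS = TAG Add1

cycle 1: issue MUL r0<-Mul1 // r0:Mul1,r1:4,r2:6,r3:1
cycle 2: issue ADD r1<-Add1 // r0:Mul1,r1:Add1,r2:6,r3:1
cycle 3: issue MUL r1<-Mul2 // r0:Mul1,r1:Mul2,r2:6,r3:1
cycle 4: stall // r0:Mul1,r1:Mul2,r2:6,r3:1
cycle 5: CDB Add1=5; stall // r0:Mul1,r1:Mul2,r2:6,r3:1
cycle 6: CDB Mul1=6; issue MUL r1<-Mul1 // r0:6,r1:Mul1,r2:6,r3:1
cycle 7: stall // r0:6,r1:Mul1,r2:6,r3:1
cycle 8: stall // r0:6,r1:Mul1,r2:6,r3:1
cycle 9: stall // r0:6,r1:Mul1,r2:6,r3:1
cycle 10: stall // r0:6,r1:Mul1,r2:6,r3:1
cycle 11: CDB Mul1=36; issue MUL r0<-Mul1 // r0:Mul1,r1:36,r2:6,r3:1
cycle 12: CDB Mul2=6; issue SUB r0<-Add1 // r0:Add1,r1:36,r2:6,r3:1
cycle 13: - // r0:Add1,r1:36,r2:6,r3:1
cycle 14: - // r0:Add1,r1:36,r2:6,r3:1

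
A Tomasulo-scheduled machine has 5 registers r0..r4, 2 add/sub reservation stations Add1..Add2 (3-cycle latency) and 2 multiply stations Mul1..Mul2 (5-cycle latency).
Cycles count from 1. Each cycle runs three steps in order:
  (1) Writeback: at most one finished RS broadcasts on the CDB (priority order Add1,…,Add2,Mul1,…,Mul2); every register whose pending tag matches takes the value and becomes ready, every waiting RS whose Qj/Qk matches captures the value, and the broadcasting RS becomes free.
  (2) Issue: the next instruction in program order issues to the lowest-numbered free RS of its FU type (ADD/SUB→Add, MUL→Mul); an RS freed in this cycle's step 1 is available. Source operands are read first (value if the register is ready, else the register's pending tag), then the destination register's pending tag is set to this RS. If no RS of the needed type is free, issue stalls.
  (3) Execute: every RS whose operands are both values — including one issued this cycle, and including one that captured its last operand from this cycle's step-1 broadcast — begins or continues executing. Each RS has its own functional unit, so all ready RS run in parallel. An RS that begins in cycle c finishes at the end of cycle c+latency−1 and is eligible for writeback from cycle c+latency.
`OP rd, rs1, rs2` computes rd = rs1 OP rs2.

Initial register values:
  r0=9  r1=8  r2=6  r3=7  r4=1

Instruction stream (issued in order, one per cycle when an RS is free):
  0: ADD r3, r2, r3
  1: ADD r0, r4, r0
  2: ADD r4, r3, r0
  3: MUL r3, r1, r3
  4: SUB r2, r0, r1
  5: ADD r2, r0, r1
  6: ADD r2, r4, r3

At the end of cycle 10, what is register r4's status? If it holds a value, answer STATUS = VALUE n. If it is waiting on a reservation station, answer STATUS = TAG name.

STATUS = VALUE 23

c1: issue ADD r3<-Add1 | r0:9,r1:8,r2:6,r3:Add1,r4:1
c2: issue ADD r0<-Add2 | r0:Add2,r1:8,r2:6,r3:Add1,r4:1
c3: stall | r0:Add2,r1:8,r2:6,r3:Add1,r4:1
c4: CDB Add1=13; issue ADD r4<-Add1 | r0:Add2,r1:8,r2:6,r3:13,r4:Add1
c5: CDB Add2=10; issue MUL r3<-Mul1 | r0:10,r1:8,r2:6,r3:Mul1,r4:Add1
c6: issue SUB r2<-Add2 | r0:10,r1:8,r2:Add2,r3:Mul1,r4:Add1
c7: stall | r0:10,r1:8,r2:Add2,r3:Mul1,r4:Add1
c8: CDB Add1=23; issue ADD r2<-Add1 | r0:10,r1:8,r2:Add1,r3:Mul1,r4:23
c9: CDB Add2=2; issue ADD r2<-Add2 | r0:10,r1:8,r2:Add2,r3:Mul1,r4:23
c10: CDB Mul1=104 | r0:10,r1:8,r2:Add2,r3:104,r4:23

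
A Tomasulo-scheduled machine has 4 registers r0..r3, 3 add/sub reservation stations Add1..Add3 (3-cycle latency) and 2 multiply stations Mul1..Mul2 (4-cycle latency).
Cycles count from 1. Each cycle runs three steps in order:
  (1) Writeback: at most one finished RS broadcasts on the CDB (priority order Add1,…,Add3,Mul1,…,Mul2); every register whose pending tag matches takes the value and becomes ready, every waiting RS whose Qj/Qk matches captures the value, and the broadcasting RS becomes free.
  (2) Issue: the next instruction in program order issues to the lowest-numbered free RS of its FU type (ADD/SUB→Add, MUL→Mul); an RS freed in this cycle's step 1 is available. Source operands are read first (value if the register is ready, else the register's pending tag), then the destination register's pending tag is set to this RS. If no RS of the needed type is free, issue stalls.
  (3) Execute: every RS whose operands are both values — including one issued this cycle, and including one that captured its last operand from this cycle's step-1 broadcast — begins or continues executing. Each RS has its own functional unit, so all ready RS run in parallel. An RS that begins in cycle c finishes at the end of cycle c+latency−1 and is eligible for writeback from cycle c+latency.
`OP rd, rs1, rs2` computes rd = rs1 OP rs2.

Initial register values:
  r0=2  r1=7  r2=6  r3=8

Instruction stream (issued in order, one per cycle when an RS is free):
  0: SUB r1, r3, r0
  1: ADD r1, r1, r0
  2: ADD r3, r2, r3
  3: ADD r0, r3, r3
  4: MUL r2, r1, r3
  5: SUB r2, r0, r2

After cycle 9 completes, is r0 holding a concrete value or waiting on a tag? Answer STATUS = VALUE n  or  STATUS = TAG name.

STATUS = VALUE 28

  c1: issue SUB r1<-Add1  regs: r0:2,r1:Add1,r2:6,r3:8
  c2: issue ADD r1<-Add2  regs: r0:2,r1:Add2,r2:6,r3:8
  c3: issue ADD r3<-Add3  regs: r0:2,r1:Add2,r2:6,r3:Add3
  c4: CDB Add1=6; issue ADD r0<-Add1  regs: r0:Add1,r1:Add2,r2:6,r3:Add3
  c5: issue MUL r2<-Mul1  regs: r0:Add1,r1:Add2,r2:Mul1,r3:Add3
  c6: CDB Add3=14; issue SUB r2<-Add3  regs: r0:Add1,r1:Add2,r2:Add3,r3:14
  c7: CDB Add2=8  regs: r0:Add1,r1:8,r2:Add3,r3:14
  c8: -  regs: r0:Add1,r1:8,r2:Add3,r3:14
  c9: CDB Add1=28  regs: r0:28,r1:8,r2:Add3,r3:14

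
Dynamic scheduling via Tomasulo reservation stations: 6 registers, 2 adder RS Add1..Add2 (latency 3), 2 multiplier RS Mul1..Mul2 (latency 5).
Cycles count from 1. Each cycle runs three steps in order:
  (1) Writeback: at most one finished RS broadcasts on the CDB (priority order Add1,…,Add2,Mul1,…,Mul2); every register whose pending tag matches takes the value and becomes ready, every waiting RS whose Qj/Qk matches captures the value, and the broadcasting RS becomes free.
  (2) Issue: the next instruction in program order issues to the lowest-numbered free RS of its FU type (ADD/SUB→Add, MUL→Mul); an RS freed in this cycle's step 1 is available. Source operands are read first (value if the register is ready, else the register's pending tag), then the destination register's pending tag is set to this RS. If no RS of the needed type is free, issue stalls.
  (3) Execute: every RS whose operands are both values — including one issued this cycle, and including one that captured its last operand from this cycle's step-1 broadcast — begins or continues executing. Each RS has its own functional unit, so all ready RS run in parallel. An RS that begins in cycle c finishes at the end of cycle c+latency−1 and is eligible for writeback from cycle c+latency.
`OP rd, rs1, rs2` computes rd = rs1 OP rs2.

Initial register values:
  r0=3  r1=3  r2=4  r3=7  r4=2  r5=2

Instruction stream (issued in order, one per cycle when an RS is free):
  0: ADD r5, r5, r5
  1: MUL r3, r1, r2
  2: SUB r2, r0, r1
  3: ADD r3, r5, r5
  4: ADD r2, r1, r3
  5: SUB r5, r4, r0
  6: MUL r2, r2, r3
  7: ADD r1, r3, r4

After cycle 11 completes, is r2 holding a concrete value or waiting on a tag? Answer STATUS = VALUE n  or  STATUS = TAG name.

c1: issue ADD r5<-Add1 | r0:3,r1:3,r2:4,r3:7,r4:2,r5:Add1
c2: issue MUL r3<-Mul1 | r0:3,r1:3,r2:4,r3:Mul1,r4:2,r5:Add1
c3: issue SUB r2<-Add2 | r0:3,r1:3,r2:Add2,r3:Mul1,r4:2,r5:Add1
c4: CDB Add1=4; issue ADD r3<-Add1 | r0:3,r1:3,r2:Add2,r3:Add1,r4:2,r5:4
c5: stall | r0:3,r1:3,r2:Add2,r3:Add1,r4:2,r5:4
c6: CDB Add2=0; issue ADD r2<-Add2 | r0:3,r1:3,r2:Add2,r3:Add1,r4:2,r5:4
c7: CDB Add1=8; issue SUB r5<-Add1 | r0:3,r1:3,r2:Add2,r3:8,r4:2,r5:Add1
c8: CDB Mul1=12; issue MUL r2<-Mul1 | r0:3,r1:3,r2:Mul1,r3:8,r4:2,r5:Add1
c9: stall | r0:3,r1:3,r2:Mul1,r3:8,r4:2,r5:Add1
c10: CDB Add1=-1; issue ADD r1<-Add1 | r0:3,r1:Add1,r2:Mul1,r3:8,r4:2,r5:-1
c11: CDB Add2=11 | r0:3,r1:Add1,r2:Mul1,r3:8,r4:2,r5:-1

STATUS = TAG Mul1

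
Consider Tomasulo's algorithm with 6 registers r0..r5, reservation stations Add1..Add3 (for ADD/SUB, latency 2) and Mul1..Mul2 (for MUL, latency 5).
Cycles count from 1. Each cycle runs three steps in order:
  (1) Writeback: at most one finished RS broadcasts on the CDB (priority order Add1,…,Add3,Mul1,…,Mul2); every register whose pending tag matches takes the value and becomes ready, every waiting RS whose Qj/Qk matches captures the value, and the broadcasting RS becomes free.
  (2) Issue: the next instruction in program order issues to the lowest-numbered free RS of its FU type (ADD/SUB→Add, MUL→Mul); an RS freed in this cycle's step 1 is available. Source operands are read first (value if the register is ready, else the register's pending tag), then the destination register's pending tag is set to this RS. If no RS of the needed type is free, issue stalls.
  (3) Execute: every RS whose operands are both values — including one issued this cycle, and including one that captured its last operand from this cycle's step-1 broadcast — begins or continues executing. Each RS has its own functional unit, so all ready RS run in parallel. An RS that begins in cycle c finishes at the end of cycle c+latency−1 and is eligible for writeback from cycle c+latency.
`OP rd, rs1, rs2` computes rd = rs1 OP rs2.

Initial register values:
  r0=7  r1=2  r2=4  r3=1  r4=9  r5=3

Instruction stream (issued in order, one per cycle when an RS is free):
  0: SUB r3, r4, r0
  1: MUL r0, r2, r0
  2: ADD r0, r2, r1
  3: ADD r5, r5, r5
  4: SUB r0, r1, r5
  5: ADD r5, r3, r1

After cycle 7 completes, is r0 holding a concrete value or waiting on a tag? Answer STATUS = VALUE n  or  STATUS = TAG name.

STATUS = TAG Add1

c1: issue SUB r3<-Add1 | r0:7,r1:2,r2:4,r3:Add1,r4:9,r5:3
c2: issue MUL r0<-Mul1 | r0:Mul1,r1:2,r2:4,r3:Add1,r4:9,r5:3
c3: CDB Add1=2; issue ADD r0<-Add1 | r0:Add1,r1:2,r2:4,r3:2,r4:9,r5:3
c4: issue ADD r5<-Add2 | r0:Add1,r1:2,r2:4,r3:2,r4:9,r5:Add2
c5: CDB Add1=6; issue SUB r0<-Add1 | r0:Add1,r1:2,r2:4,r3:2,r4:9,r5:Add2
c6: CDB Add2=6; issue ADD r5<-Add2 | r0:Add1,r1:2,r2:4,r3:2,r4:9,r5:Add2
c7: CDB Mul1=28 | r0:Add1,r1:2,r2:4,r3:2,r4:9,r5:Add2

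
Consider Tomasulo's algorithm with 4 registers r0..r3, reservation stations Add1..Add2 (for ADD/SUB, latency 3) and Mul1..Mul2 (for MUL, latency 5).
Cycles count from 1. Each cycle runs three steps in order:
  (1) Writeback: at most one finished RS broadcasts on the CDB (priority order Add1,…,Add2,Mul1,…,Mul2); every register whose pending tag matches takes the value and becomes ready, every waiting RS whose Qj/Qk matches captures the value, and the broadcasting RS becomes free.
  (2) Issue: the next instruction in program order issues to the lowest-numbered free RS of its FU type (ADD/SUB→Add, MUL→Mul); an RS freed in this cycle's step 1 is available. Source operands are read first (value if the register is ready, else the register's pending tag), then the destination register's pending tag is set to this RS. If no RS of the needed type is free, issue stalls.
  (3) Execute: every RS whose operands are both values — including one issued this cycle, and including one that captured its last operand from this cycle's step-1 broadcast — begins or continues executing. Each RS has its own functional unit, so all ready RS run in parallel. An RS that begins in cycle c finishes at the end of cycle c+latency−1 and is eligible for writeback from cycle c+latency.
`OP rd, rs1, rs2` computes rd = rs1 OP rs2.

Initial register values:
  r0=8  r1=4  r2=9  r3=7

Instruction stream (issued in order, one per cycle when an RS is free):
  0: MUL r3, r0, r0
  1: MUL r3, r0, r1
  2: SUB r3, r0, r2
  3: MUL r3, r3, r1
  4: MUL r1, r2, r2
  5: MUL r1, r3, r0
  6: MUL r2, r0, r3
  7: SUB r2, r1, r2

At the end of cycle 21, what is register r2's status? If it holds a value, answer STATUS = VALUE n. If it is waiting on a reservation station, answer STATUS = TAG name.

c1: issue MUL r3<-Mul1 | r0:8,r1:4,r2:9,r3:Mul1
c2: issue MUL r3<-Mul2 | r0:8,r1:4,r2:9,r3:Mul2
c3: issue SUB r3<-Add1 | r0:8,r1:4,r2:9,r3:Add1
c4: stall | r0:8,r1:4,r2:9,r3:Add1
c5: stall | r0:8,r1:4,r2:9,r3:Add1
c6: CDB Add1=-1; stall | r0:8,r1:4,r2:9,r3:-1
c7: CDB Mul1=64; issue MUL r3<-Mul1 | r0:8,r1:4,r2:9,r3:Mul1
c8: CDB Mul2=32; issue MUL r1<-Mul2 | r0:8,r1:Mul2,r2:9,r3:Mul1
c9: stall | r0:8,r1:Mul2,r2:9,r3:Mul1
c10: stall | r0:8,r1:Mul2,r2:9,r3:Mul1
c11: stall | r0:8,r1:Mul2,r2:9,r3:Mul1
c12: CDB Mul1=-4; issue MUL r1<-Mul1 | r0:8,r1:Mul1,r2:9,r3:-4
c13: CDB Mul2=81; issue MUL r2<-Mul2 | r0:8,r1:Mul1,r2:Mul2,r3:-4
c14: issue SUB r2<-Add1 | r0:8,r1:Mul1,r2:Add1,r3:-4
c15: - | r0:8,r1:Mul1,r2:Add1,r3:-4
c16: - | r0:8,r1:Mul1,r2:Add1,r3:-4
c17: CDB Mul1=-32 | r0:8,r1:-32,r2:Add1,r3:-4
c18: CDB Mul2=-32 | r0:8,r1:-32,r2:Add1,r3:-4
c19: - | r0:8,r1:-32,r2:Add1,r3:-4
c20: - | r0:8,r1:-32,r2:Add1,r3:-4
c21: CDB Add1=0 | r0:8,r1:-32,r2:0,r3:-4

STATUS = VALUE 0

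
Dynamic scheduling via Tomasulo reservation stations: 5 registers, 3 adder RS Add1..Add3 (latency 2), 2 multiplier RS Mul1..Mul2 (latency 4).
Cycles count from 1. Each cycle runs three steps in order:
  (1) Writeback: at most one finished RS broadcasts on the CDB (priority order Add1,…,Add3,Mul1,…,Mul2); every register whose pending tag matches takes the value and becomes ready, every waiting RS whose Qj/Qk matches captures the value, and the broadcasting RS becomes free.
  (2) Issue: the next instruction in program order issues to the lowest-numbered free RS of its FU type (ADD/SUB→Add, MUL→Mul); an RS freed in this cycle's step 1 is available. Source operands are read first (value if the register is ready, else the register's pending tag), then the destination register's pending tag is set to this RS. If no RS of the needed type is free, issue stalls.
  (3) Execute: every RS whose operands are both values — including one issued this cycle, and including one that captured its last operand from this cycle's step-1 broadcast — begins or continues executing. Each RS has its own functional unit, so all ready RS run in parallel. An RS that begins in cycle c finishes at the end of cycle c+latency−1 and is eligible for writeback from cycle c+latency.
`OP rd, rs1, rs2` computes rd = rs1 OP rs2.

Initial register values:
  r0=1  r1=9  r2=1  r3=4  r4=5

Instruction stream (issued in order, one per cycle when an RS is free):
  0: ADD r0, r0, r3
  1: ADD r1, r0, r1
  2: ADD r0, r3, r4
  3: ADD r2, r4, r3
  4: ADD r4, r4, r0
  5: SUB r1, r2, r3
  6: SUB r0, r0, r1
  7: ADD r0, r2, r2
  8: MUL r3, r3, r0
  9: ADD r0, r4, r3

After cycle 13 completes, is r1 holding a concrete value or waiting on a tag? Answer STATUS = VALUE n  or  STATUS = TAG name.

c1: issue ADD r0<-Add1 | r0:Add1,r1:9,r2:1,r3:4,r4:5
c2: issue ADD r1<-Add2 | r0:Add1,r1:Add2,r2:1,r3:4,r4:5
c3: CDB Add1=5; issue ADD r0<-Add1 | r0:Add1,r1:Add2,r2:1,r3:4,r4:5
c4: issue ADD r2<-Add3 | r0:Add1,r1:Add2,r2:Add3,r3:4,r4:5
c5: CDB Add1=9; issue ADD r4<-Add1 | r0:9,r1:Add2,r2:Add3,r3:4,r4:Add1
c6: CDB Add2=14; issue SUB r1<-Add2 | r0:9,r1:Add2,r2:Add3,r3:4,r4:Add1
c7: CDB Add1=14; issue SUB r0<-Add1 | r0:Add1,r1:Add2,r2:Add3,r3:4,r4:14
c8: CDB Add3=9; issue ADD r0<-Add3 | r0:Add3,r1:Add2,r2:9,r3:4,r4:14
c9: issue MUL r3<-Mul1 | r0:Add3,r1:Add2,r2:9,r3:Mul1,r4:14
c10: CDB Add2=5; issue ADD r0<-Add2 | r0:Add2,r1:5,r2:9,r3:Mul1,r4:14
c11: CDB Add3=18 | r0:Add2,r1:5,r2:9,r3:Mul1,r4:14
c12: CDB Add1=4 | r0:Add2,r1:5,r2:9,r3:Mul1,r4:14
c13: - | r0:Add2,r1:5,r2:9,r3:Mul1,r4:14

STATUS = VALUE 5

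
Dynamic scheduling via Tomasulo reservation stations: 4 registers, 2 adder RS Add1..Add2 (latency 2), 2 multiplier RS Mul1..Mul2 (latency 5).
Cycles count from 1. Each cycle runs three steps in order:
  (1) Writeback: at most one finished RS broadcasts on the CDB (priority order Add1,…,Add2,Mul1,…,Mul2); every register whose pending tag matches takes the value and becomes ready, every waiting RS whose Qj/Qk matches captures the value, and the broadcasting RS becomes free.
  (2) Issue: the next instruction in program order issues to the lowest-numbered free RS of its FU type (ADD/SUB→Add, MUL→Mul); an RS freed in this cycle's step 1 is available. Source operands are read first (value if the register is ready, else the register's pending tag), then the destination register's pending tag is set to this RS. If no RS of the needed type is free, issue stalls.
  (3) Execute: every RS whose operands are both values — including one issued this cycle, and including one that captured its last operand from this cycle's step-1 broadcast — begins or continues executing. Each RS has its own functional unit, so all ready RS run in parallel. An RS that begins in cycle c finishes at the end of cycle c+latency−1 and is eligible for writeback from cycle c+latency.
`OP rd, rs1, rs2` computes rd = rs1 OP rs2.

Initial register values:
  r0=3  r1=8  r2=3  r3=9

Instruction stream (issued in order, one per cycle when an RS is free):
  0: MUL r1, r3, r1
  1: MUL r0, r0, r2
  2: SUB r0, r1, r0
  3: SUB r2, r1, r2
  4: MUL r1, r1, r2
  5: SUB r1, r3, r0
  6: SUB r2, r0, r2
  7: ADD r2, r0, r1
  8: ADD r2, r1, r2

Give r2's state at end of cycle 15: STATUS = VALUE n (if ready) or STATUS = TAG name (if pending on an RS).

  c1: issue MUL r1<-Mul1  regs: r0:3,r1:Mul1,r2:3,r3:9
  c2: issue MUL r0<-Mul2  regs: r0:Mul2,r1:Mul1,r2:3,r3:9
  c3: issue SUB r0<-Add1  regs: r0:Add1,r1:Mul1,r2:3,r3:9
  c4: issue SUB r2<-Add2  regs: r0:Add1,r1:Mul1,r2:Add2,r3:9
  c5: stall  regs: r0:Add1,r1:Mul1,r2:Add2,r3:9
  c6: CDB Mul1=72; issue MUL r1<-Mul1  regs: r0:Add1,r1:Mul1,r2:Add2,r3:9
  c7: CDB Mul2=9; stall  regs: r0:Add1,r1:Mul1,r2:Add2,r3:9
  c8: CDB Add2=69; issue SUB r1<-Add2  regs: r0:Add1,r1:Add2,r2:69,r3:9
  c9: CDB Add1=63; issue SUB r2<-Add1  regs: r0:63,r1:Add2,r2:Add1,r3:9
  c10: stall  regs: r0:63,r1:Add2,r2:Add1,r3:9
  c11: CDB Add1=-6; issue ADD r2<-Add1  regs: r0:63,r1:Add2,r2:Add1,r3:9
  c12: CDB Add2=-54; issue ADD r2<-Add2  regs: r0:63,r1:-54,r2:Add2,r3:9
  c13: CDB Mul1=4968  regs: r0:63,r1:-54,r2:Add2,r3:9
  c14: CDB Add1=9  regs: r0:63,r1:-54,r2:Add2,r3:9
  c15: -  regs: r0:63,r1:-54,r2:Add2,r3:9

STATUS = TAG Add2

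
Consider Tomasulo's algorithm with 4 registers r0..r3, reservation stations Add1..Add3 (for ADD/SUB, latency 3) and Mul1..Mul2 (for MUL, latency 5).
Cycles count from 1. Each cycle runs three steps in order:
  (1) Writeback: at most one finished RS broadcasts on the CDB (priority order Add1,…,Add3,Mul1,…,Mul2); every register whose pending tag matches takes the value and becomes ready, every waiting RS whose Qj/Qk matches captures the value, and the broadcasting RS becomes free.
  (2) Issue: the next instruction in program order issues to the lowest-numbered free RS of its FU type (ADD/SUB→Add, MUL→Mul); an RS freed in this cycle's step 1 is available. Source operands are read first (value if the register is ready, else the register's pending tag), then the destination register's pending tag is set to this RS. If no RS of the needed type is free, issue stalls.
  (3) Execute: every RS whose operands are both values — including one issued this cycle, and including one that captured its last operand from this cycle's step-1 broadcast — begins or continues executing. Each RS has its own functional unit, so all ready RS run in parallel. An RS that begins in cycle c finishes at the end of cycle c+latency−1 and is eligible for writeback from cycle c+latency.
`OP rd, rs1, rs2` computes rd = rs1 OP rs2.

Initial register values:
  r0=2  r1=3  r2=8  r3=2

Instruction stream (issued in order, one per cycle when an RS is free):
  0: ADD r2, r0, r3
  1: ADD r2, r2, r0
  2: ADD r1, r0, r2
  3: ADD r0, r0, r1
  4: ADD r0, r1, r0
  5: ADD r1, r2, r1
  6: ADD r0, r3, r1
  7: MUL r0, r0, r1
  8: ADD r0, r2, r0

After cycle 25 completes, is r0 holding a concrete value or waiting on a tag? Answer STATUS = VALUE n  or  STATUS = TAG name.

STATUS = VALUE 230

cycle 1: issue ADD r2<-Add1 // r0:2,r1:3,r2:Add1,r3:2
cycle 2: issue ADD r2<-Add2 // r0:2,r1:3,r2:Add2,r3:2
cycle 3: issue ADD r1<-Add3 // r0:2,r1:Add3,r2:Add2,r3:2
cycle 4: CDB Add1=4; issue ADD r0<-Add1 // r0:Add1,r1:Add3,r2:Add2,r3:2
cycle 5: stall // r0:Add1,r1:Add3,r2:Add2,r3:2
cycle 6: stall // r0:Add1,r1:Add3,r2:Add2,r3:2
cycle 7: CDB Add2=6; issue ADD r0<-Add2 // r0:Add2,r1:Add3,r2:6,r3:2
cycle 8: stall // r0:Add2,r1:Add3,r2:6,r3:2
cycle 9: stall // r0:Add2,r1:Add3,r2:6,r3:2
cycle 10: CDB Add3=8; issue ADD r1<-Add3 // r0:Add2,r1:Add3,r2:6,r3:2
cycle 11: stall // r0:Add2,r1:Add3,r2:6,r3:2
cycle 12: stall // r0:Add2,r1:Add3,r2:6,r3:2
cycle 13: CDB Add1=10; issue ADD r0<-Add1 // r0:Add1,r1:Add3,r2:6,r3:2
cycle 14: CDB Add3=14; issue MUL r0<-Mul1 // r0:Mul1,r1:14,r2:6,r3:2
cycle 15: issue ADD r0<-Add3 // r0:Add3,r1:14,r2:6,r3:2
cycle 16: CDB Add2=18 // r0:Add3,r1:14,r2:6,r3:2
cycle 17: CDB Add1=16 // r0:Add3,r1:14,r2:6,r3:2
cycle 18: - // r0:Add3,r1:14,r2:6,r3:2
cycle 19: - // r0:Add3,r1:14,r2:6,r3:2
cycle 20: - // r0:Add3,r1:14,r2:6,r3:2
cycle 21: - // r0:Add3,r1:14,r2:6,r3:2
cycle 22: CDB Mul1=224 // r0:Add3,r1:14,r2:6,r3:2
cycle 23: - // r0:Add3,r1:14,r2:6,r3:2
cycle 24: - // r0:Add3,r1:14,r2:6,r3:2
cycle 25: CDB Add3=230 // r0:230,r1:14,r2:6,r3:2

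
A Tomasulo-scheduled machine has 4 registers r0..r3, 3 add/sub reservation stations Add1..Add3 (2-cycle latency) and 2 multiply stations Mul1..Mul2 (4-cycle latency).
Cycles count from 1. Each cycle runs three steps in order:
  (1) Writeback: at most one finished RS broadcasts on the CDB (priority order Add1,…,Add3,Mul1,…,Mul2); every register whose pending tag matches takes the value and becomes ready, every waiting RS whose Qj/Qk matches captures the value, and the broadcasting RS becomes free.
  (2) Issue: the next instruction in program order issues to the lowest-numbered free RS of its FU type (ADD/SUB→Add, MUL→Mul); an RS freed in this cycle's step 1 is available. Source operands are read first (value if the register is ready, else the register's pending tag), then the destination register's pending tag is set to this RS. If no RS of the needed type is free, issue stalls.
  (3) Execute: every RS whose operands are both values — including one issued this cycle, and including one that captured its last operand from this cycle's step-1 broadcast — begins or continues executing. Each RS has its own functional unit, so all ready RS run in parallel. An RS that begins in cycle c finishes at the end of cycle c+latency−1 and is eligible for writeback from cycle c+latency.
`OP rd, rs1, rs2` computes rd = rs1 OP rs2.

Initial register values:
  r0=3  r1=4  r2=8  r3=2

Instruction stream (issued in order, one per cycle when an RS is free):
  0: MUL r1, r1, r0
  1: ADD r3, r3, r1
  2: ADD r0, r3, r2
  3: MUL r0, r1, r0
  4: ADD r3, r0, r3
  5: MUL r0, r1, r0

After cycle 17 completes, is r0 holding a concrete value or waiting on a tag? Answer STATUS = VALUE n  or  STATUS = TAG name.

STATUS = VALUE 3168

cycle 1: issue MUL r1<-Mul1 // r0:3,r1:Mul1,r2:8,r3:2
cycle 2: issue ADD r3<-Add1 // r0:3,r1:Mul1,r2:8,r3:Add1
cycle 3: issue ADD r0<-Add2 // r0:Add2,r1:Mul1,r2:8,r3:Add1
cycle 4: issue MUL r0<-Mul2 // r0:Mul2,r1:Mul1,r2:8,r3:Add1
cycle 5: CDB Mul1=12; issue ADD r3<-Add3 // r0:Mul2,r1:12,r2:8,r3:Add3
cycle 6: issue MUL r0<-Mul1 // r0:Mul1,r1:12,r2:8,r3:Add3
cycle 7: CDB Add1=14 // r0:Mul1,r1:12,r2:8,r3:Add3
cycle 8: - // r0:Mul1,r1:12,r2:8,r3:Add3
cycle 9: CDB Add2=22 // r0:Mul1,r1:12,r2:8,r3:Add3
cycle 10: - // r0:Mul1,r1:12,r2:8,r3:Add3
cycle 11: - // r0:Mul1,r1:12,r2:8,r3:Add3
cycle 12: - // r0:Mul1,r1:12,r2:8,r3:Add3
cycle 13: CDB Mul2=264 // r0:Mul1,r1:12,r2:8,r3:Add3
cycle 14: - // r0:Mul1,r1:12,r2:8,r3:Add3
cycle 15: CDB Add3=278 // r0:Mul1,r1:12,r2:8,r3:278
cycle 16: - // r0:Mul1,r1:12,r2:8,r3:278
cycle 17: CDB Mul1=3168 // r0:3168,r1:12,r2:8,r3:278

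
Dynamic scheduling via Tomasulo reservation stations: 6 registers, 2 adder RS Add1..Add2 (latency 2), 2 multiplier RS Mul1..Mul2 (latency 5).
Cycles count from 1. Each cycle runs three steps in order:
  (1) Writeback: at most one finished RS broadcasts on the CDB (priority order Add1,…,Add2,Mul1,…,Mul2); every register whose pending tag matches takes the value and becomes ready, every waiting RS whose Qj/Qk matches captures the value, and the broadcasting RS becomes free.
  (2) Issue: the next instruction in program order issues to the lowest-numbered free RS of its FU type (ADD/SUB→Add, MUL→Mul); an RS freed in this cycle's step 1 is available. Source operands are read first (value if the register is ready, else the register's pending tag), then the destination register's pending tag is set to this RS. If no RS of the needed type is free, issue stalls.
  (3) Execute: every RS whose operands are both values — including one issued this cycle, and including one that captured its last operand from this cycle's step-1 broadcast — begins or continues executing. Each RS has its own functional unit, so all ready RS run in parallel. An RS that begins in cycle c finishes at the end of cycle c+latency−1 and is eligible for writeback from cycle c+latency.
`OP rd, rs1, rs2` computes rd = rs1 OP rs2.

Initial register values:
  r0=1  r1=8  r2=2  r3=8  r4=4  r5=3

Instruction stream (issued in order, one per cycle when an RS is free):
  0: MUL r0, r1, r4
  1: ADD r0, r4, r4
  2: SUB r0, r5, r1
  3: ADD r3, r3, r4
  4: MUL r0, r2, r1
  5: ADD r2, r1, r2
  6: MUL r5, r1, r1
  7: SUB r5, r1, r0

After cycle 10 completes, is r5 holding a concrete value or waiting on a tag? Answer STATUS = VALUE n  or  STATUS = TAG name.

STATUS = TAG Add1

c1: issue MUL r0<-Mul1 | r0:Mul1,r1:8,r2:2,r3:8,r4:4,r5:3
c2: issue ADD r0<-Add1 | r0:Add1,r1:8,r2:2,r3:8,r4:4,r5:3
c3: issue SUB r0<-Add2 | r0:Add2,r1:8,r2:2,r3:8,r4:4,r5:3
c4: CDB Add1=8; issue ADD r3<-Add1 | r0:Add2,r1:8,r2:2,r3:Add1,r4:4,r5:3
c5: CDB Add2=-5; issue MUL r0<-Mul2 | r0:Mul2,r1:8,r2:2,r3:Add1,r4:4,r5:3
c6: CDB Add1=12; issue ADD r2<-Add1 | r0:Mul2,r1:8,r2:Add1,r3:12,r4:4,r5:3
c7: CDB Mul1=32; issue MUL r5<-Mul1 | r0:Mul2,r1:8,r2:Add1,r3:12,r4:4,r5:Mul1
c8: CDB Add1=10; issue SUB r5<-Add1 | r0:Mul2,r1:8,r2:10,r3:12,r4:4,r5:Add1
c9: - | r0:Mul2,r1:8,r2:10,r3:12,r4:4,r5:Add1
c10: CDB Mul2=16 | r0:16,r1:8,r2:10,r3:12,r4:4,r5:Add1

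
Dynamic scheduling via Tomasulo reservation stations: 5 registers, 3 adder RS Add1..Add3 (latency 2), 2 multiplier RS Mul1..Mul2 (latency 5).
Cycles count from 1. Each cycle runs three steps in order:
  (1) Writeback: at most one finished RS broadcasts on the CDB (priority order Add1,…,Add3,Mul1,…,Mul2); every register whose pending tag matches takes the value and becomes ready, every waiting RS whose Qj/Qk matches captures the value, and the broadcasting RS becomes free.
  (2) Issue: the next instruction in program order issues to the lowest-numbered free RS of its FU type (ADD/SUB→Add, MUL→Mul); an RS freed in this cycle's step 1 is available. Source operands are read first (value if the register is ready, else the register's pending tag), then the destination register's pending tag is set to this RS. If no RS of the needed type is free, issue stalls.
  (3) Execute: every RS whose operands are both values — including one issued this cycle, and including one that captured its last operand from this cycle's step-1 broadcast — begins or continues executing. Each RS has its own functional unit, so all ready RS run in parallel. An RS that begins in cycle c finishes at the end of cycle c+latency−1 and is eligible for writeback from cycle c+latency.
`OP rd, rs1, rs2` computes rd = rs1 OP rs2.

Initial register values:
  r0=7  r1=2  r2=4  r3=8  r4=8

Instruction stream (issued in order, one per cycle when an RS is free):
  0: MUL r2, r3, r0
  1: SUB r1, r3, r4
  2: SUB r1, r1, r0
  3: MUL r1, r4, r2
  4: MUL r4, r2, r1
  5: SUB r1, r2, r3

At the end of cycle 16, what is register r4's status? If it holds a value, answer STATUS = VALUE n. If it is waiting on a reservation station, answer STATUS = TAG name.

cycle 1: issue MUL r2<-Mul1 // r0:7,r1:2,r2:Mul1,r3:8,r4:8
cycle 2: issue SUB r1<-Add1 // r0:7,r1:Add1,r2:Mul1,r3:8,r4:8
cycle 3: issue SUB r1<-Add2 // r0:7,r1:Add2,r2:Mul1,r3:8,r4:8
cycle 4: CDB Add1=0; issue MUL r1<-Mul2 // r0:7,r1:Mul2,r2:Mul1,r3:8,r4:8
cycle 5: stall // r0:7,r1:Mul2,r2:Mul1,r3:8,r4:8
cycle 6: CDB Add2=-7; stall // r0:7,r1:Mul2,r2:Mul1,r3:8,r4:8
cycle 7: CDB Mul1=56; issue MUL r4<-Mul1 // r0:7,r1:Mul2,r2:56,r3:8,r4:Mul1
cycle 8: issue SUB r1<-Add1 // r0:7,r1:Add1,r2:56,r3:8,r4:Mul1
cycle 9: - // r0:7,r1:Add1,r2:56,r3:8,r4:Mul1
cycle 10: CDB Add1=48 // r0:7,r1:48,r2:56,r3:8,r4:Mul1
cycle 11: - // r0:7,r1:48,r2:56,r3:8,r4:Mul1
cycle 12: CDB Mul2=448 // r0:7,r1:48,r2:56,r3:8,r4:Mul1
cycle 13: - // r0:7,r1:48,r2:56,r3:8,r4:Mul1
cycle 14: - // r0:7,r1:48,r2:56,r3:8,r4:Mul1
cycle 15: - // r0:7,r1:48,r2:56,r3:8,r4:Mul1
cycle 16: - // r0:7,r1:48,r2:56,r3:8,r4:Mul1

STATUS = TAG Mul1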